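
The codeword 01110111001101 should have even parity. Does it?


Number of 1s: 9

No, parity error (9 ones)


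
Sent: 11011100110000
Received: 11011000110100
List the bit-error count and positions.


XOR: 00000100000100

2 error(s) at position(s): 5, 11


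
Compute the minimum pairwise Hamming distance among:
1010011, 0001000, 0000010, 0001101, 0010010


Comparing all pairs, minimum distance: 1
Can detect 0 errors, correct 0 errors

1


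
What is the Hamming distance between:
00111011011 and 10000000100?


XOR: 10111011111
Count of 1s: 9

9


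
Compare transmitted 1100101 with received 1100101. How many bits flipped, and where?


XOR: 0000000

0 errors (received matches sent)


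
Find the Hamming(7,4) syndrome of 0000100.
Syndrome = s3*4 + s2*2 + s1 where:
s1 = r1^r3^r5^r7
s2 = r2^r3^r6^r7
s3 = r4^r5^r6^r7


s1=1, s2=0, s3=1

Syndrome = 5 (error at position 5)


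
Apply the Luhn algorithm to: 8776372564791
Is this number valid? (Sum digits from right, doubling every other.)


Luhn sum = 65
65 mod 10 = 5

Invalid (Luhn sum mod 10 = 5)


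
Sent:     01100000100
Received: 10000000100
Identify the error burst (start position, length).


XOR: 11100000000

Burst at position 0, length 3


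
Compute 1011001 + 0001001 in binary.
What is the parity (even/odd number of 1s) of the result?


1011001 = 89
0001001 = 9
Sum = 98 = 1100010
1s count = 3

odd parity (3 ones in 1100010)


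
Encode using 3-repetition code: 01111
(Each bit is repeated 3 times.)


Each bit -> 3 copies

000111111111111


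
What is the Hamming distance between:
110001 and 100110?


XOR: 010111
Count of 1s: 4

4


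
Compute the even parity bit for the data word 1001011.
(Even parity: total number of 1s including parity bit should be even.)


Number of 1s in data: 4
Parity bit: 0

0


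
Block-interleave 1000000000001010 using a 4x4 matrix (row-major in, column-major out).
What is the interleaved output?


Matrix:
  1000
  0000
  0000
  1010
Read columns: 1001000000010000

1001000000010000


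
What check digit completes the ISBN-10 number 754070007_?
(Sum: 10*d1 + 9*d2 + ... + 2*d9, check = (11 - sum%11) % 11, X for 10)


Weighted sum: 203
203 mod 11 = 5

Check digit: 6


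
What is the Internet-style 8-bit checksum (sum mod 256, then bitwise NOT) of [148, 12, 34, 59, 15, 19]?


Sum = 287 mod 256 = 31
Complement = 224

224


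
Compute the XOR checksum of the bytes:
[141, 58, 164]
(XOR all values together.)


XOR chain: 141 ^ 58 ^ 164 = 19

19


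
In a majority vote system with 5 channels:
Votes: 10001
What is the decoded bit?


Ones: 2 out of 5
Threshold: 3

0 (2/5 voted 1)


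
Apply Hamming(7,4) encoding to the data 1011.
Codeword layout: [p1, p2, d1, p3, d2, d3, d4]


Parity bits: p1=0, p2=1, p3=0

0110011


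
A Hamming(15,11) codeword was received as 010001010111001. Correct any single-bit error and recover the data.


Syndrome = 14: error at position 14

Data: 00100111011 (corrected bit 14)


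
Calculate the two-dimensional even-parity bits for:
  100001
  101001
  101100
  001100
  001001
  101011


Row parities: 011000
Column parities: 001010

Row P: 011000, Col P: 001010, Corner: 0


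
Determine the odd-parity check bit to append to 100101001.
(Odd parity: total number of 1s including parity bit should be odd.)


Number of 1s in data: 4
Parity bit: 1

1


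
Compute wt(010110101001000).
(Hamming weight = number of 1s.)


Counting 1s in 010110101001000

6


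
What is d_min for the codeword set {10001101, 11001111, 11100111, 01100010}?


Comparing all pairs, minimum distance: 2
Can detect 1 errors, correct 0 errors

2


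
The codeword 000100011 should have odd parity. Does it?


Number of 1s: 3

Yes, parity is correct (3 ones)


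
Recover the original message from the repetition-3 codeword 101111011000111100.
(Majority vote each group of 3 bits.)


Groups: 101, 111, 011, 000, 111, 100
Majority votes: 111010

111010


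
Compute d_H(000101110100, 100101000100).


XOR: 100000110000
Count of 1s: 3

3


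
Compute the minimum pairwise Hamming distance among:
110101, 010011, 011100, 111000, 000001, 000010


Comparing all pairs, minimum distance: 2
Can detect 1 errors, correct 0 errors

2


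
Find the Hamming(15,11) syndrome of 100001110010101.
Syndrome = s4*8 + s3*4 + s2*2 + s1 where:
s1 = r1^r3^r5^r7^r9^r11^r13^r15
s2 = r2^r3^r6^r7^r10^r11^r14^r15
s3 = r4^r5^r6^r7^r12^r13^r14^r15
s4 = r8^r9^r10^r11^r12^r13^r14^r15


s1=1, s2=0, s3=0, s4=0

Syndrome = 1 (error at position 1)


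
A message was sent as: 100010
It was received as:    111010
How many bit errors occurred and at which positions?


XOR: 011000

2 error(s) at position(s): 1, 2


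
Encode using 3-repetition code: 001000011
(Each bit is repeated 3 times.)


Each bit -> 3 copies

000000111000000000000111111


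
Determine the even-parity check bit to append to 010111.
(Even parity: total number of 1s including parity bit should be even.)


Number of 1s in data: 4
Parity bit: 0

0


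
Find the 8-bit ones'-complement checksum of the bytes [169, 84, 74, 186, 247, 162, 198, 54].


Sum = 1174 mod 256 = 150
Complement = 105

105


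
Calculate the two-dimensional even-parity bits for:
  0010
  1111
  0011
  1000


Row parities: 1001
Column parities: 0110

Row P: 1001, Col P: 0110, Corner: 0


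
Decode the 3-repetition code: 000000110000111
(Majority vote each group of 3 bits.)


Groups: 000, 000, 110, 000, 111
Majority votes: 00101

00101


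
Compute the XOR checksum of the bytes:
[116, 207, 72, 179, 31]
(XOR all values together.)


XOR chain: 116 ^ 207 ^ 72 ^ 179 ^ 31 = 95

95


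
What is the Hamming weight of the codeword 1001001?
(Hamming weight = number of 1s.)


Counting 1s in 1001001

3


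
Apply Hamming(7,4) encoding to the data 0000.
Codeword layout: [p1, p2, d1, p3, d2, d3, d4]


Parity bits: p1=0, p2=0, p3=0

0000000


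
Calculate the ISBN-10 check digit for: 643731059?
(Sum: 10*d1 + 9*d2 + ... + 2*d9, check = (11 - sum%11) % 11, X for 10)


Weighted sum: 225
225 mod 11 = 5

Check digit: 6


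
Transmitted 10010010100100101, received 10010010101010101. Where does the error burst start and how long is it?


XOR: 00000000001110000

Burst at position 10, length 3


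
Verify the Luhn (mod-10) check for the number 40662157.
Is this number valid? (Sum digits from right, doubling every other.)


Luhn sum = 30
30 mod 10 = 0

Valid (Luhn sum mod 10 = 0)


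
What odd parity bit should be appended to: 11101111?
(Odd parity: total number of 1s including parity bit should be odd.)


Number of 1s in data: 7
Parity bit: 0

0


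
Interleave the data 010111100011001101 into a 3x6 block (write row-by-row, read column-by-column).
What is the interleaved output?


Matrix:
  010111
  100011
  001101
Read columns: 010100001101110111

010100001101110111


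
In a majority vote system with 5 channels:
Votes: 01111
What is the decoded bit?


Ones: 4 out of 5
Threshold: 3

1 (4/5 voted 1)


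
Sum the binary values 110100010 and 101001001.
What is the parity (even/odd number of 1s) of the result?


110100010 = 418
101001001 = 329
Sum = 747 = 1011101011
1s count = 7

odd parity (7 ones in 1011101011)


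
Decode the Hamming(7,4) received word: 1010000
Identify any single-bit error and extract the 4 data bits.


Syndrome = 2: error at position 2

Data: 1000 (corrected bit 2)


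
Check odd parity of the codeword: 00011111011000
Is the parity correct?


Number of 1s: 7

Yes, parity is correct (7 ones)


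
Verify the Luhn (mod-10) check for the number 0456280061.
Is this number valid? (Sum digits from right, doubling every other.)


Luhn sum = 27
27 mod 10 = 7

Invalid (Luhn sum mod 10 = 7)


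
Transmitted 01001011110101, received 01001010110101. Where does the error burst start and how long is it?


XOR: 00000001000000

Burst at position 7, length 1


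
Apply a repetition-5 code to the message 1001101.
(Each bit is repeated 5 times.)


Each bit -> 5 copies

11111000000000011111111110000011111


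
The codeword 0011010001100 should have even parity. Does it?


Number of 1s: 5

No, parity error (5 ones)


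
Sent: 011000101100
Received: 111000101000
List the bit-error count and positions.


XOR: 100000000100

2 error(s) at position(s): 0, 9


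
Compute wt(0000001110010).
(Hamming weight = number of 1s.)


Counting 1s in 0000001110010

4


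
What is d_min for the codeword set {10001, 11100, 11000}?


Comparing all pairs, minimum distance: 1
Can detect 0 errors, correct 0 errors

1


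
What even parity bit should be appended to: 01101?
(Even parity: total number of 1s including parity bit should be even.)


Number of 1s in data: 3
Parity bit: 1

1


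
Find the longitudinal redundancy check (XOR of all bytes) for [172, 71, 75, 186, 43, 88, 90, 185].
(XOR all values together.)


XOR chain: 172 ^ 71 ^ 75 ^ 186 ^ 43 ^ 88 ^ 90 ^ 185 = 138

138


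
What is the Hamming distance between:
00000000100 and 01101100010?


XOR: 01101100110
Count of 1s: 6

6


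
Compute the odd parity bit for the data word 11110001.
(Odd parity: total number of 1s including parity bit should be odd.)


Number of 1s in data: 5
Parity bit: 0

0


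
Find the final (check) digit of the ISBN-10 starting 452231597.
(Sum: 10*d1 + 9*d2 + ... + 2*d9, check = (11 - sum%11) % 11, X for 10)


Weighted sum: 199
199 mod 11 = 1

Check digit: X


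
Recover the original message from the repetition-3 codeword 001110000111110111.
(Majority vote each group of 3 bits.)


Groups: 001, 110, 000, 111, 110, 111
Majority votes: 010111

010111


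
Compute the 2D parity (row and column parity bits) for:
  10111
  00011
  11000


Row parities: 000
Column parities: 01100

Row P: 000, Col P: 01100, Corner: 0


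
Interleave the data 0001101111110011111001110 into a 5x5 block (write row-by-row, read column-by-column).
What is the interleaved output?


Matrix:
  00011
  01111
  11001
  11110
  01110
Read columns: 0011001111010111101111100

0011001111010111101111100


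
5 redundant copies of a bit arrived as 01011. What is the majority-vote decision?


Ones: 3 out of 5
Threshold: 3

1 (3/5 voted 1)


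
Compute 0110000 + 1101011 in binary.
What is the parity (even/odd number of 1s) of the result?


0110000 = 48
1101011 = 107
Sum = 155 = 10011011
1s count = 5

odd parity (5 ones in 10011011)


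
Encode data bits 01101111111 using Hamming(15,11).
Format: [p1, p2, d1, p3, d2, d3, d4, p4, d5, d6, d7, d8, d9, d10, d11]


Parity bits: p1=1, p2=1, p3=0, p4=1

110011011111111


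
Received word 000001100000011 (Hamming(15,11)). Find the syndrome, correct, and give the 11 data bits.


Syndrome = 0: no error detected

Data: 00110000011 (no errors)


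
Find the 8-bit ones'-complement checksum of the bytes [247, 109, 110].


Sum = 466 mod 256 = 210
Complement = 45

45


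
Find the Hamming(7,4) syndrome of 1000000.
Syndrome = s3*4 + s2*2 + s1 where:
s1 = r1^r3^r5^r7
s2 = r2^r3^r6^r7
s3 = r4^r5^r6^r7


s1=1, s2=0, s3=0

Syndrome = 1 (error at position 1)


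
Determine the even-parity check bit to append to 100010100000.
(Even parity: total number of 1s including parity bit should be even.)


Number of 1s in data: 3
Parity bit: 1

1


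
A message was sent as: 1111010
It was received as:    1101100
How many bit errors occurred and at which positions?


XOR: 0010110

3 error(s) at position(s): 2, 4, 5


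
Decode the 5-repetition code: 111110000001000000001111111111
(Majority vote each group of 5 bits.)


Groups: 11111, 00000, 01000, 00000, 11111, 11111
Majority votes: 100011

100011


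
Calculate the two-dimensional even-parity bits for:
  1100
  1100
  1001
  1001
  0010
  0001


Row parities: 000011
Column parities: 0011

Row P: 000011, Col P: 0011, Corner: 0


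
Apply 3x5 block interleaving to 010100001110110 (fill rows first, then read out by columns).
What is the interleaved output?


Matrix:
  01010
  00011
  10110
Read columns: 001100001111010

001100001111010


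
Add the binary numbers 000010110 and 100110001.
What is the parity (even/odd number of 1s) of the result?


000010110 = 22
100110001 = 305
Sum = 327 = 101000111
1s count = 5

odd parity (5 ones in 101000111)


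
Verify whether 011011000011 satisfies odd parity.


Number of 1s: 6

No, parity error (6 ones)


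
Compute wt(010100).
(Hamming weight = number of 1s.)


Counting 1s in 010100

2


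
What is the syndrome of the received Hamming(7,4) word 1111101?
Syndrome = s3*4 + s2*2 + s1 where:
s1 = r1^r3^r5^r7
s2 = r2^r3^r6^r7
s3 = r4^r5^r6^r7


s1=0, s2=1, s3=1

Syndrome = 6 (error at position 6)


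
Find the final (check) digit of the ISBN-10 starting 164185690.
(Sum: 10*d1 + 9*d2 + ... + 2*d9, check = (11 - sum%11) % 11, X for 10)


Weighted sum: 227
227 mod 11 = 7

Check digit: 4


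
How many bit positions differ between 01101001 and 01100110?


XOR: 00001111
Count of 1s: 4

4


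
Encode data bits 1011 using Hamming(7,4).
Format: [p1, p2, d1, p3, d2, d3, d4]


Parity bits: p1=0, p2=1, p3=0

0110011


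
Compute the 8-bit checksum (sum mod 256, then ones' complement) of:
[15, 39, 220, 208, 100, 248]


Sum = 830 mod 256 = 62
Complement = 193

193


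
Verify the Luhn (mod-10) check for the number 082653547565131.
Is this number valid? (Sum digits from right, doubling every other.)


Luhn sum = 59
59 mod 10 = 9

Invalid (Luhn sum mod 10 = 9)


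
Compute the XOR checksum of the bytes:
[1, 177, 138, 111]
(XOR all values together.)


XOR chain: 1 ^ 177 ^ 138 ^ 111 = 85

85


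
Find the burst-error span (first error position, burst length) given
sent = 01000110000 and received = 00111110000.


XOR: 01111000000

Burst at position 1, length 4


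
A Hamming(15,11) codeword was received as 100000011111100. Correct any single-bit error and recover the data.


Syndrome = 0: no error detected

Data: 00001111100 (no errors)


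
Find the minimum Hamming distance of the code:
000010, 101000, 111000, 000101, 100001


Comparing all pairs, minimum distance: 1
Can detect 0 errors, correct 0 errors

1


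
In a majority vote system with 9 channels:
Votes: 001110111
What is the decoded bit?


Ones: 6 out of 9
Threshold: 5

1 (6/9 voted 1)


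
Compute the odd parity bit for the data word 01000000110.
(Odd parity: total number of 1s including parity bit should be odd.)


Number of 1s in data: 3
Parity bit: 0

0


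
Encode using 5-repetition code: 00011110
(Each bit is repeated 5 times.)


Each bit -> 5 copies

0000000000000001111111111111111111100000


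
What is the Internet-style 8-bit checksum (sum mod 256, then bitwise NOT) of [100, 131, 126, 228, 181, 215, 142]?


Sum = 1123 mod 256 = 99
Complement = 156

156


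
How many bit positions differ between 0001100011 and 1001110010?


XOR: 1000010001
Count of 1s: 3

3


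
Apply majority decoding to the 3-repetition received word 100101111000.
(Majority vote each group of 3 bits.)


Groups: 100, 101, 111, 000
Majority votes: 0110

0110


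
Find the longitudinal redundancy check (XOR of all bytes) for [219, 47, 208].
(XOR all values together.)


XOR chain: 219 ^ 47 ^ 208 = 36

36


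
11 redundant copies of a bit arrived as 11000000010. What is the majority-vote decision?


Ones: 3 out of 11
Threshold: 6

0 (3/11 voted 1)


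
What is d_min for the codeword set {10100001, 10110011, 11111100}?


Comparing all pairs, minimum distance: 2
Can detect 1 errors, correct 0 errors

2


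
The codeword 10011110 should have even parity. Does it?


Number of 1s: 5

No, parity error (5 ones)


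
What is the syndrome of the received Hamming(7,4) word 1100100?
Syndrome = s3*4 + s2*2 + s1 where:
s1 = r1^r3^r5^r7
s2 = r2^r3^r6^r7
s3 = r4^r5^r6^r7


s1=0, s2=1, s3=1

Syndrome = 6 (error at position 6)


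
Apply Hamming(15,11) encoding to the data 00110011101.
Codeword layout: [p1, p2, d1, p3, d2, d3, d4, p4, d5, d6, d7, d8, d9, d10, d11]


Parity bits: p1=0, p2=0, p3=1, p4=0

000101100011101


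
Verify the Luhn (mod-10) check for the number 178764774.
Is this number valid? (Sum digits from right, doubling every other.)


Luhn sum = 49
49 mod 10 = 9

Invalid (Luhn sum mod 10 = 9)


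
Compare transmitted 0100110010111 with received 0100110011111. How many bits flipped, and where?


XOR: 0000000001000

1 error(s) at position(s): 9


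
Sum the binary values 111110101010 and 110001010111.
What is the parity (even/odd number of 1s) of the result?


111110101010 = 4010
110001010111 = 3159
Sum = 7169 = 1110000000001
1s count = 4

even parity (4 ones in 1110000000001)


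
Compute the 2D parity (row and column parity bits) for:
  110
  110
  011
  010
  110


Row parities: 00010
Column parities: 111

Row P: 00010, Col P: 111, Corner: 1


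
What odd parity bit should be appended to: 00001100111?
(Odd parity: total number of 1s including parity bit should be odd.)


Number of 1s in data: 5
Parity bit: 0

0


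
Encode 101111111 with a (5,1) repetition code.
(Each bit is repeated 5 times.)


Each bit -> 5 copies

111110000011111111111111111111111111111111111


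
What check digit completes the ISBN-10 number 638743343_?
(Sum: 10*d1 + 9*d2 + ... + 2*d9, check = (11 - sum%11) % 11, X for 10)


Weighted sum: 269
269 mod 11 = 5

Check digit: 6


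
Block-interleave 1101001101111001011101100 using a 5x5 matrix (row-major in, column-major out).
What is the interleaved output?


Matrix:
  11010
  01101
  11100
  10111
  01100
Read columns: 1011011101011111001001010

1011011101011111001001010


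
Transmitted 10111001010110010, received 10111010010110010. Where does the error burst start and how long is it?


XOR: 00000011000000000

Burst at position 6, length 2


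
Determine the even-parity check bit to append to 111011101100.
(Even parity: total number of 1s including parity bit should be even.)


Number of 1s in data: 8
Parity bit: 0

0


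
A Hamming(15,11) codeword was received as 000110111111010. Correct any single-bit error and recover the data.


Syndrome = 4: error at position 4

Data: 01011111010 (corrected bit 4)


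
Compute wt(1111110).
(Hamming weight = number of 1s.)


Counting 1s in 1111110

6


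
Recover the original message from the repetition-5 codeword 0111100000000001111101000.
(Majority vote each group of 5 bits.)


Groups: 01111, 00000, 00000, 11111, 01000
Majority votes: 10010

10010


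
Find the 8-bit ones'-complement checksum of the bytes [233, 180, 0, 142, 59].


Sum = 614 mod 256 = 102
Complement = 153

153


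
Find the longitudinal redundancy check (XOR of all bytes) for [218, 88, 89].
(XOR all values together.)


XOR chain: 218 ^ 88 ^ 89 = 219

219


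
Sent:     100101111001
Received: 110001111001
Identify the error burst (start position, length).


XOR: 010100000000

Burst at position 1, length 3


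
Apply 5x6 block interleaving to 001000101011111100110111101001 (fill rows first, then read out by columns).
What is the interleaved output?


Matrix:
  001000
  101011
  111100
  110111
  101001
Read columns: 011110011011101001100101001011

011110011011101001100101001011


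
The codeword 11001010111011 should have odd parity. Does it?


Number of 1s: 9

Yes, parity is correct (9 ones)


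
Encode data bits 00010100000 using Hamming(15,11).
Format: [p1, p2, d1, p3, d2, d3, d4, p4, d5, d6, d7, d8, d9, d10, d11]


Parity bits: p1=1, p2=0, p3=1, p4=1

100100110100000


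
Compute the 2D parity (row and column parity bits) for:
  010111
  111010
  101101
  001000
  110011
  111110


Row parities: 000101
Column parities: 000101

Row P: 000101, Col P: 000101, Corner: 0


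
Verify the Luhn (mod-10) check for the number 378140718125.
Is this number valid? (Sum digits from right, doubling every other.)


Luhn sum = 52
52 mod 10 = 2

Invalid (Luhn sum mod 10 = 2)


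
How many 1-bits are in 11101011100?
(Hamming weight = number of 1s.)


Counting 1s in 11101011100

7


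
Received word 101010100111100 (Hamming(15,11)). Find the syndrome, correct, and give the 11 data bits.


Syndrome = 0: no error detected

Data: 11010111100 (no errors)


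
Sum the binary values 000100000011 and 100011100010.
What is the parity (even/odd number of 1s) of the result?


000100000011 = 259
100011100010 = 2274
Sum = 2533 = 100111100101
1s count = 7

odd parity (7 ones in 100111100101)


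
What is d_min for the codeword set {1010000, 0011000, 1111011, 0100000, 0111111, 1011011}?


Comparing all pairs, minimum distance: 1
Can detect 0 errors, correct 0 errors

1


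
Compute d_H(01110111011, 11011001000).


XOR: 10101110011
Count of 1s: 7

7


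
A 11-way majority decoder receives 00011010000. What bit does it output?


Ones: 3 out of 11
Threshold: 6

0 (3/11 voted 1)


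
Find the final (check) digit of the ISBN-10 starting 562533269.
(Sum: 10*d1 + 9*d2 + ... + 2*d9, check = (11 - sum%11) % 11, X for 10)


Weighted sum: 232
232 mod 11 = 1

Check digit: X


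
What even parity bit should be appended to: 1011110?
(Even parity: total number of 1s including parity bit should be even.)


Number of 1s in data: 5
Parity bit: 1

1


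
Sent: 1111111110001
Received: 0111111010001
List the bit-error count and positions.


XOR: 1000000100000

2 error(s) at position(s): 0, 7


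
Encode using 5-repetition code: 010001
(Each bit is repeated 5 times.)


Each bit -> 5 copies

000001111100000000000000011111


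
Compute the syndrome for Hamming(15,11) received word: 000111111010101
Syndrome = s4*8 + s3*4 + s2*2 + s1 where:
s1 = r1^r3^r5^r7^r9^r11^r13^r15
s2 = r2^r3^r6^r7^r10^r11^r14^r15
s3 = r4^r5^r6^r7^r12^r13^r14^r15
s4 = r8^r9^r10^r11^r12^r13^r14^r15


s1=0, s2=0, s3=0, s4=1

Syndrome = 8 (error at position 8)


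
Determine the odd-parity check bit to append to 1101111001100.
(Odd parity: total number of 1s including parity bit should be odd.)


Number of 1s in data: 8
Parity bit: 1

1


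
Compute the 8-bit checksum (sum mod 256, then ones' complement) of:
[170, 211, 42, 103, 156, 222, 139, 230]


Sum = 1273 mod 256 = 249
Complement = 6

6


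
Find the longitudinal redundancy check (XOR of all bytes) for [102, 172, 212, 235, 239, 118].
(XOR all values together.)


XOR chain: 102 ^ 172 ^ 212 ^ 235 ^ 239 ^ 118 = 108

108


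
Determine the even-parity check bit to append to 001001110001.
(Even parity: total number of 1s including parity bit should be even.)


Number of 1s in data: 5
Parity bit: 1

1


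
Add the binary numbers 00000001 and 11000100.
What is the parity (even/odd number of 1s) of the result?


00000001 = 1
11000100 = 196
Sum = 197 = 11000101
1s count = 4

even parity (4 ones in 11000101)


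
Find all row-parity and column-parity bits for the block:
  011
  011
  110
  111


Row parities: 0001
Column parities: 001

Row P: 0001, Col P: 001, Corner: 1


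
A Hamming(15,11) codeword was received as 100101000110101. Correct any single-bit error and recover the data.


Syndrome = 0: no error detected

Data: 00100110101 (no errors)


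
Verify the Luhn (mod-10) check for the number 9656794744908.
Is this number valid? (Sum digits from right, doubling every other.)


Luhn sum = 74
74 mod 10 = 4

Invalid (Luhn sum mod 10 = 4)


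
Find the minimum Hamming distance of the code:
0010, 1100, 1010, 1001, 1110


Comparing all pairs, minimum distance: 1
Can detect 0 errors, correct 0 errors

1


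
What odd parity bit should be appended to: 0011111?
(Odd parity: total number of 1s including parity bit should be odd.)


Number of 1s in data: 5
Parity bit: 0

0


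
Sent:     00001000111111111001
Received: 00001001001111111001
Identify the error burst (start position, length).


XOR: 00000001110000000000

Burst at position 7, length 3


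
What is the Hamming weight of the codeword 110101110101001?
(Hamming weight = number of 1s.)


Counting 1s in 110101110101001

9


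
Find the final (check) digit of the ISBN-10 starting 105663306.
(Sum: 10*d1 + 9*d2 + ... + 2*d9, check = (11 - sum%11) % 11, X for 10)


Weighted sum: 167
167 mod 11 = 2

Check digit: 9


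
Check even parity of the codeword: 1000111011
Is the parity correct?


Number of 1s: 6

Yes, parity is correct (6 ones)


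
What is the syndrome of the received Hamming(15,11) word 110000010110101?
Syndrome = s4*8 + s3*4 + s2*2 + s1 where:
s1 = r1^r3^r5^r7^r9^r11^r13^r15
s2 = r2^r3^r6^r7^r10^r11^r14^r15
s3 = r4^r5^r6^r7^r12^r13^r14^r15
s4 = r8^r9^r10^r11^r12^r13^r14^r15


s1=0, s2=0, s3=0, s4=1

Syndrome = 8 (error at position 8)


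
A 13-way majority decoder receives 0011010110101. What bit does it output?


Ones: 7 out of 13
Threshold: 7

1 (7/13 voted 1)


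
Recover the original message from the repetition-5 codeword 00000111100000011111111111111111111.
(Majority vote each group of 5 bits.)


Groups: 00000, 11110, 00000, 11111, 11111, 11111, 11111
Majority votes: 0101111

0101111


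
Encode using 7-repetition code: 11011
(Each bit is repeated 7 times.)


Each bit -> 7 copies

11111111111111000000011111111111111


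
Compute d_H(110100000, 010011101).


XOR: 100111101
Count of 1s: 6

6


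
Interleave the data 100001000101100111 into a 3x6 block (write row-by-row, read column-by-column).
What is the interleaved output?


Matrix:
  100001
  000101
  100111
Read columns: 101000000011001111

101000000011001111


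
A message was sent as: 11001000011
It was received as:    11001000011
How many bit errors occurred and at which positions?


XOR: 00000000000

0 errors (received matches sent)


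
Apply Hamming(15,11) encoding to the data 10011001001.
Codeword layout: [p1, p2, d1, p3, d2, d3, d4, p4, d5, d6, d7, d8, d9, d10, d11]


Parity bits: p1=0, p2=1, p3=1, p4=1

011100111001001


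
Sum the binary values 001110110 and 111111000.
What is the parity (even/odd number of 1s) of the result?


001110110 = 118
111111000 = 504
Sum = 622 = 1001101110
1s count = 6

even parity (6 ones in 1001101110)


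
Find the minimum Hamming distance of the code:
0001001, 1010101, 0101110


Comparing all pairs, minimum distance: 4
Can detect 3 errors, correct 1 errors

4


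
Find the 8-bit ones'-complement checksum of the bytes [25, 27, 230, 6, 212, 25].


Sum = 525 mod 256 = 13
Complement = 242

242


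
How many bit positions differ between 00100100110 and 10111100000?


XOR: 10011000110
Count of 1s: 5

5


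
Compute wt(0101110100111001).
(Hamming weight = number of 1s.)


Counting 1s in 0101110100111001

9


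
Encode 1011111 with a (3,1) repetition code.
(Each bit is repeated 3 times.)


Each bit -> 3 copies

111000111111111111111


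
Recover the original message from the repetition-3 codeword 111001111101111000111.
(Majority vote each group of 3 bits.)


Groups: 111, 001, 111, 101, 111, 000, 111
Majority votes: 1011101

1011101


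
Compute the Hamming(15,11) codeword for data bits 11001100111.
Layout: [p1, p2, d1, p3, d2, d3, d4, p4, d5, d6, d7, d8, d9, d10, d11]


Parity bits: p1=1, p2=0, p3=0, p4=1

101010011100111


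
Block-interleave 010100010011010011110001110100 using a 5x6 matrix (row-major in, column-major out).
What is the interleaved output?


Matrix:
  010100
  010011
  010011
  110001
  110100
Read columns: 000111111100000100010110001110

000111111100000100010110001110


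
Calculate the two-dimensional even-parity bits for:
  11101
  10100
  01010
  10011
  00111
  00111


Row parities: 000111
Column parities: 10000

Row P: 000111, Col P: 10000, Corner: 1


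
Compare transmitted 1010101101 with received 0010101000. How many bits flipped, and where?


XOR: 1000000101

3 error(s) at position(s): 0, 7, 9


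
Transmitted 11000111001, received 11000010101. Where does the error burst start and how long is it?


XOR: 00000101100

Burst at position 5, length 4


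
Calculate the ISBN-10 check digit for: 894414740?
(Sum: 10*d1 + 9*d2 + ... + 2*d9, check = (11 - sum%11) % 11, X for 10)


Weighted sum: 287
287 mod 11 = 1

Check digit: X


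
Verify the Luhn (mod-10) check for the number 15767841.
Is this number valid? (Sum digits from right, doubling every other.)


Luhn sum = 40
40 mod 10 = 0

Valid (Luhn sum mod 10 = 0)


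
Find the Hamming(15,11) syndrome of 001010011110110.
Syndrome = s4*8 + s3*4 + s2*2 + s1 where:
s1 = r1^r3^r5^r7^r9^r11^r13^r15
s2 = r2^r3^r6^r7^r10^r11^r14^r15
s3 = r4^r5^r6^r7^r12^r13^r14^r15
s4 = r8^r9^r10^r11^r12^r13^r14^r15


s1=1, s2=0, s3=1, s4=0

Syndrome = 5 (error at position 5)


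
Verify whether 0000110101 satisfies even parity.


Number of 1s: 4

Yes, parity is correct (4 ones)


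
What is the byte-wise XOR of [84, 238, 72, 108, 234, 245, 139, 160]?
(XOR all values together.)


XOR chain: 84 ^ 238 ^ 72 ^ 108 ^ 234 ^ 245 ^ 139 ^ 160 = 170

170


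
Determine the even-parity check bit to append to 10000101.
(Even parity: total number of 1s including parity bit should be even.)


Number of 1s in data: 3
Parity bit: 1

1


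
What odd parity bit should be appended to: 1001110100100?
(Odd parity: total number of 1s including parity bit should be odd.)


Number of 1s in data: 6
Parity bit: 1

1


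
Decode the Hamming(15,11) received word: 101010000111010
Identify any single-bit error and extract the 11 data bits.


Syndrome = 4: error at position 4

Data: 11000111010 (corrected bit 4)


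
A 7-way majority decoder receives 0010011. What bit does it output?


Ones: 3 out of 7
Threshold: 4

0 (3/7 voted 1)


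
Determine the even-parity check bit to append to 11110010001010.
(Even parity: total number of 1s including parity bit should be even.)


Number of 1s in data: 7
Parity bit: 1

1


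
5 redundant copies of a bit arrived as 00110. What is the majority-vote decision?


Ones: 2 out of 5
Threshold: 3

0 (2/5 voted 1)


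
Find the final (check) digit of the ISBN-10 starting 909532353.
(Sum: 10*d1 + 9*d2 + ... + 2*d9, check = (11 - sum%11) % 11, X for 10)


Weighted sum: 258
258 mod 11 = 5

Check digit: 6


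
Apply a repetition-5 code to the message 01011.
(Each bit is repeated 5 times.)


Each bit -> 5 copies

0000011111000001111111111


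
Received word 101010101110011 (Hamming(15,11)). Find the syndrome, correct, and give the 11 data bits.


Syndrome = 9: error at position 9

Data: 11010110011 (corrected bit 9)


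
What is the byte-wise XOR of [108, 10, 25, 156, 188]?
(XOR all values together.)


XOR chain: 108 ^ 10 ^ 25 ^ 156 ^ 188 = 95

95


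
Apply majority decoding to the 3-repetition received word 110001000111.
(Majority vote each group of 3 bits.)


Groups: 110, 001, 000, 111
Majority votes: 1001

1001


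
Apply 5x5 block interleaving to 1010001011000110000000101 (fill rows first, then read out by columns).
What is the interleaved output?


Matrix:
  10100
  01011
  00011
  00000
  00101
Read columns: 1000001000100010110001101

1000001000100010110001101


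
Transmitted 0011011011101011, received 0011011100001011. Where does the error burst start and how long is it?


XOR: 0000000111100000

Burst at position 7, length 4


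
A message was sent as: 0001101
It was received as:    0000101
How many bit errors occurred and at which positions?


XOR: 0001000

1 error(s) at position(s): 3


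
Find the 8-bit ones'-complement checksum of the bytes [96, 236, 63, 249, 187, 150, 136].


Sum = 1117 mod 256 = 93
Complement = 162

162


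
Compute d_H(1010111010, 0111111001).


XOR: 1101000011
Count of 1s: 5

5


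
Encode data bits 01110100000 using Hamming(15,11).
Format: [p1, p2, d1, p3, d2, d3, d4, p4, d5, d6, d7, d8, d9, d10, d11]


Parity bits: p1=0, p2=1, p3=1, p4=1

010111110100000


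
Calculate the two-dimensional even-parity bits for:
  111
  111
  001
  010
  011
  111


Row parities: 111101
Column parities: 111

Row P: 111101, Col P: 111, Corner: 1


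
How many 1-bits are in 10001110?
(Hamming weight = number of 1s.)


Counting 1s in 10001110

4


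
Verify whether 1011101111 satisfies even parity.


Number of 1s: 8

Yes, parity is correct (8 ones)


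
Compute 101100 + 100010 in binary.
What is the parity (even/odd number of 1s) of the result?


101100 = 44
100010 = 34
Sum = 78 = 1001110
1s count = 4

even parity (4 ones in 1001110)


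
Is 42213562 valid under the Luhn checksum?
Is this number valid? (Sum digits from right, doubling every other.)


Luhn sum = 31
31 mod 10 = 1

Invalid (Luhn sum mod 10 = 1)


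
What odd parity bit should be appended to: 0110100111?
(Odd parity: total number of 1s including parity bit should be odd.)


Number of 1s in data: 6
Parity bit: 1

1


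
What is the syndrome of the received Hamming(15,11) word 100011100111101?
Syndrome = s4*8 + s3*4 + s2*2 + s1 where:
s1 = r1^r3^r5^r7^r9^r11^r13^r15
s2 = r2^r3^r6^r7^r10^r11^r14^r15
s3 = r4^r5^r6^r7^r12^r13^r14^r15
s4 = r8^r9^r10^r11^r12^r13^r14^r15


s1=0, s2=1, s3=0, s4=1

Syndrome = 10 (error at position 10)


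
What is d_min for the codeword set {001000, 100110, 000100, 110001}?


Comparing all pairs, minimum distance: 2
Can detect 1 errors, correct 0 errors

2


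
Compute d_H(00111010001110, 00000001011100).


XOR: 00111011010010
Count of 1s: 7

7


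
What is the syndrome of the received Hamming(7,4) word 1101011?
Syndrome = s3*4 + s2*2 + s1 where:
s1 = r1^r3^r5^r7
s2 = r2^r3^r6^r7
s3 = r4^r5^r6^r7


s1=0, s2=1, s3=1

Syndrome = 6 (error at position 6)


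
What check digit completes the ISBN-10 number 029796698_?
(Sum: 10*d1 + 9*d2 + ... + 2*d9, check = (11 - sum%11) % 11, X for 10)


Weighted sum: 290
290 mod 11 = 4

Check digit: 7


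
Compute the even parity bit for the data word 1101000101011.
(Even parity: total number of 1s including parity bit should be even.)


Number of 1s in data: 7
Parity bit: 1

1


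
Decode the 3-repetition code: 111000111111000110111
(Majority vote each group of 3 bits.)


Groups: 111, 000, 111, 111, 000, 110, 111
Majority votes: 1011011

1011011


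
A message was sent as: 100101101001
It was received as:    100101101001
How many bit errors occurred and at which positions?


XOR: 000000000000

0 errors (received matches sent)


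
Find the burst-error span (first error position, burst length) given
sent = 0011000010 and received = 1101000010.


XOR: 1110000000

Burst at position 0, length 3


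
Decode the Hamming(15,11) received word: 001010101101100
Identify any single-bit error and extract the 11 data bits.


Syndrome = 3: error at position 3

Data: 01011101100 (corrected bit 3)


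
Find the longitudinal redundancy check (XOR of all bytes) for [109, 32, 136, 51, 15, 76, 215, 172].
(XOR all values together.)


XOR chain: 109 ^ 32 ^ 136 ^ 51 ^ 15 ^ 76 ^ 215 ^ 172 = 206

206


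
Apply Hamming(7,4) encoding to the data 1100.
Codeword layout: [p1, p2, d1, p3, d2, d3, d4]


Parity bits: p1=0, p2=1, p3=1

0111100


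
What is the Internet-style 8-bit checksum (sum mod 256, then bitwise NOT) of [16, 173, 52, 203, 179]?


Sum = 623 mod 256 = 111
Complement = 144

144


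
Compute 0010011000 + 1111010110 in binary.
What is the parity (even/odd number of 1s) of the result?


0010011000 = 152
1111010110 = 982
Sum = 1134 = 10001101110
1s count = 6

even parity (6 ones in 10001101110)


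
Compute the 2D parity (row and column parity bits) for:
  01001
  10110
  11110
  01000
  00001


Row parities: 01011
Column parities: 01000

Row P: 01011, Col P: 01000, Corner: 1


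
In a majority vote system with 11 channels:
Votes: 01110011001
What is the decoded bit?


Ones: 6 out of 11
Threshold: 6

1 (6/11 voted 1)


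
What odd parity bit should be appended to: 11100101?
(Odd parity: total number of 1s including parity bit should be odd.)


Number of 1s in data: 5
Parity bit: 0

0


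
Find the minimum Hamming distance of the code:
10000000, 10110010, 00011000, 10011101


Comparing all pairs, minimum distance: 3
Can detect 2 errors, correct 1 errors

3


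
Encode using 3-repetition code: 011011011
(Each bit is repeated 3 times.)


Each bit -> 3 copies

000111111000111111000111111


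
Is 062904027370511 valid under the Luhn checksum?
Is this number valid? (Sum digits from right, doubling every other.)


Luhn sum = 54
54 mod 10 = 4

Invalid (Luhn sum mod 10 = 4)


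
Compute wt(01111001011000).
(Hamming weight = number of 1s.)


Counting 1s in 01111001011000

7


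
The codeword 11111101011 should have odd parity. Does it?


Number of 1s: 9

Yes, parity is correct (9 ones)


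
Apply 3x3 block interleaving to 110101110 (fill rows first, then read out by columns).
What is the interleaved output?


Matrix:
  110
  101
  110
Read columns: 111101010

111101010


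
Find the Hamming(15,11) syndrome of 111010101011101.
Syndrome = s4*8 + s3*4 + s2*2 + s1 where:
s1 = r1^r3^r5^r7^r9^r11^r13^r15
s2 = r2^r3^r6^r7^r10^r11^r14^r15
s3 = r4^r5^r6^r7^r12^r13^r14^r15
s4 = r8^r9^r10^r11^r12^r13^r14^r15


s1=0, s2=1, s3=1, s4=1

Syndrome = 14 (error at position 14)


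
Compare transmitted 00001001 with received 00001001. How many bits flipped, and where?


XOR: 00000000

0 errors (received matches sent)


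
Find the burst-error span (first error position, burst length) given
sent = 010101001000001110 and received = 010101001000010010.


XOR: 000000000000011100

Burst at position 13, length 3


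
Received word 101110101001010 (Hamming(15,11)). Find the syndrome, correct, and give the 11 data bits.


Syndrome = 15: error at position 15

Data: 11011001011 (corrected bit 15)


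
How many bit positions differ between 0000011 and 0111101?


XOR: 0111110
Count of 1s: 5

5


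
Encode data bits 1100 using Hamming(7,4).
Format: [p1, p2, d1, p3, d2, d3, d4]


Parity bits: p1=0, p2=1, p3=1

0111100


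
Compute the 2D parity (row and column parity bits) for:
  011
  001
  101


Row parities: 010
Column parities: 111

Row P: 010, Col P: 111, Corner: 1


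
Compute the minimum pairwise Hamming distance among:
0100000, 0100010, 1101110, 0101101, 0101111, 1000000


Comparing all pairs, minimum distance: 1
Can detect 0 errors, correct 0 errors

1


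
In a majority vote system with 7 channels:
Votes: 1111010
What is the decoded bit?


Ones: 5 out of 7
Threshold: 4

1 (5/7 voted 1)


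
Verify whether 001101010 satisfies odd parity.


Number of 1s: 4

No, parity error (4 ones)


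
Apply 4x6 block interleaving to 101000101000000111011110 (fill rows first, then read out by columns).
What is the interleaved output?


Matrix:
  101000
  101000
  000111
  011110
Read columns: 110000011101001100110010

110000011101001100110010


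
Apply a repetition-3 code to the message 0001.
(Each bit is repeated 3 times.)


Each bit -> 3 copies

000000000111


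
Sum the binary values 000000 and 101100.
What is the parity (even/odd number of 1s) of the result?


000000 = 0
101100 = 44
Sum = 44 = 101100
1s count = 3

odd parity (3 ones in 101100)


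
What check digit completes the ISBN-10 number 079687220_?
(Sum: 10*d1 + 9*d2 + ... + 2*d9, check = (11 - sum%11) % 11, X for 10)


Weighted sum: 274
274 mod 11 = 10

Check digit: 1
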